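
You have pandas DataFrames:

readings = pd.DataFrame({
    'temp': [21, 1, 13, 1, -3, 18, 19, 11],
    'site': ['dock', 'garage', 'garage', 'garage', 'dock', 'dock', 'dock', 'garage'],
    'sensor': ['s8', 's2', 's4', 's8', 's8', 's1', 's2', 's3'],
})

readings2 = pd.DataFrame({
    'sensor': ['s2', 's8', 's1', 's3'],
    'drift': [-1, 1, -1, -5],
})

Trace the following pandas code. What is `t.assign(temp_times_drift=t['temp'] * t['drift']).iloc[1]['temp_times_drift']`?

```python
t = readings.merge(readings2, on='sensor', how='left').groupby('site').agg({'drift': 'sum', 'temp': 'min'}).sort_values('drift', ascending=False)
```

-5.0

merge on 'sensor' (how='left') → 8 rows:
   temp    site sensor  drift
0    21    dock     s8    1.0
1     1  garage     s2   -1.0
2    13  garage     s4    NaN
3     1  garage     s8    1.0
4    -3    dock     s8    1.0
5    18    dock     s1   -1.0
6    19    dock     s2   -1.0
7    11  garage     s3   -5.0
group by site: sum(drift), min(temp):
        drift  temp
site               
dock      0.0    -3
garage   -5.0     1
sort by drift descending:
        drift  temp
site               
dock      0.0    -3
garage   -5.0     1
add column temp_times_drift = t['temp'] * t['drift']:
        drift  temp  temp_times_drift
site                                 
dock      0.0    -3              -0.0
garage   -5.0     1              -5.0
Taking the value at position 1, column 'temp_times_drift' gives -5.0.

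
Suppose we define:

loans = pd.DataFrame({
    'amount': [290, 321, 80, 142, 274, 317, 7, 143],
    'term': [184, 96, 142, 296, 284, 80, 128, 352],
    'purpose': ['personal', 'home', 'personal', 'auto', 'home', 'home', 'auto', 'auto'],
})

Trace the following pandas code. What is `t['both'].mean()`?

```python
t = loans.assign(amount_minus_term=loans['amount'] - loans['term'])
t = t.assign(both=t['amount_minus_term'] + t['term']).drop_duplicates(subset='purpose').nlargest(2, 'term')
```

216.0

add column amount_minus_term = loans['amount'] - loans['term']:
   amount  term   purpose  amount_minus_term
0     290   184  personal                106
1     321    96      home                225
2      80   142  personal                -62
3     142   296      auto               -154
4     274   284      home                -10
5     317    80      home                237
6       7   128      auto               -121
7     143   352      auto               -209
add column both = t['amount_minus_term'] + t['term']:
   amount  term   purpose  amount_minus_term  both
0     290   184  personal                106   290
1     321    96      home                225   321
2      80   142  personal                -62    80
3     142   296      auto               -154   142
4     274   284      home                -10   274
5     317    80      home                237   317
6       7   128      auto               -121     7
7     143   352      auto               -209   143
drop duplicate purpose (keep=first):
   amount  term   purpose  amount_minus_term  both
0     290   184  personal                106   290
1     321    96      home                225   321
3     142   296      auto               -154   142
take 2 rows with largest term:
   amount  term   purpose  amount_minus_term  both
3     142   296      auto               -154   142
0     290   184  personal                106   290
Then the mean of column 'both': 216.0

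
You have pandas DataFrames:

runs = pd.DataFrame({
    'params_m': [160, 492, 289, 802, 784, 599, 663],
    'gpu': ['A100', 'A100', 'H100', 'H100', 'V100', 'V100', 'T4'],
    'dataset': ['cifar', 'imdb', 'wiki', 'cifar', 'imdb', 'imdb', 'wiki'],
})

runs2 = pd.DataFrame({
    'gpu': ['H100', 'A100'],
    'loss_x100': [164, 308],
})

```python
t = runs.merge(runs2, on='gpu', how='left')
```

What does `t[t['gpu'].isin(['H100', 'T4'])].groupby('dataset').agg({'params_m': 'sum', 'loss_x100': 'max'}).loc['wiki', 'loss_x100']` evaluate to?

merge on 'gpu' (how='left') → 7 rows:
   params_m   gpu dataset  loss_x100
0       160  A100   cifar      308.0
1       492  A100    imdb      308.0
2       289  H100    wiki      164.0
3       802  H100   cifar      164.0
4       784  V100    imdb        NaN
5       599  V100    imdb        NaN
6       663    T4    wiki        NaN
filter rows where gpu in ['H100', 'T4']:
   params_m   gpu dataset  loss_x100
2       289  H100    wiki      164.0
3       802  H100   cifar      164.0
6       663    T4    wiki        NaN
group by dataset: sum(params_m), max(loss_x100):
         params_m  loss_x100
dataset                     
cifar         802      164.0
wiki          952      164.0
Taking the value at row 'wiki', column 'loss_x100' gives 164.0.

164.0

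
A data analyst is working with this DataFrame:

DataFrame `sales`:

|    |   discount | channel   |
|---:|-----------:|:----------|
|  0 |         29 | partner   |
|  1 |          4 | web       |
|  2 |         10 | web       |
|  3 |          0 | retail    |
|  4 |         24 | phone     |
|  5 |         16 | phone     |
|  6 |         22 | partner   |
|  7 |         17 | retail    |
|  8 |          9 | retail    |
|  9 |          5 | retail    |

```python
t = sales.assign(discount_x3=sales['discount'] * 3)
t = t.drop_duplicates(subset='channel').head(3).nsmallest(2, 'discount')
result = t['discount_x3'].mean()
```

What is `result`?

add column discount_x3 = sales['discount'] * 3:
   discount  channel  discount_x3
0        29  partner           87
1         4      web           12
2        10      web           30
3         0   retail            0
4        24    phone           72
5        16    phone           48
6        22  partner           66
7        17   retail           51
8         9   retail           27
9         5   retail           15
drop duplicate channel (keep=first):
   discount  channel  discount_x3
0        29  partner           87
1         4      web           12
3         0   retail            0
4        24    phone           72
take first 3 rows:
   discount  channel  discount_x3
0        29  partner           87
1         4      web           12
3         0   retail            0
take 2 rows with smallest discount:
   discount channel  discount_x3
3         0  retail            0
1         4     web           12
Hence 6.0.

6.0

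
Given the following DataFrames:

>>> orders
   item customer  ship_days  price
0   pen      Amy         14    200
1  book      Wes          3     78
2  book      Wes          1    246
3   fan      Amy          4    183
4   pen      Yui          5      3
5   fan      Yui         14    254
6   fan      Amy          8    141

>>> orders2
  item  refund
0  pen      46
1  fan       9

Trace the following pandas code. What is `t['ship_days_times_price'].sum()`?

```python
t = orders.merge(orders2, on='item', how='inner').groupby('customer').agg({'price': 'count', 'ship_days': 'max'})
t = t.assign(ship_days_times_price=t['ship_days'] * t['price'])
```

merge on 'item' (how='inner') → 5 rows:
  item customer  ship_days  price  refund
0  pen      Amy         14    200      46
1  fan      Amy          4    183       9
2  pen      Yui          5      3      46
3  fan      Yui         14    254       9
4  fan      Amy          8    141       9
group by customer: count(price), max(ship_days):
          price  ship_days
customer                  
Amy           3         14
Yui           2         14
add column ship_days_times_price = t['ship_days'] * t['price']:
          price  ship_days  ship_days_times_price
customer                                         
Amy           3         14                     42
Yui           2         14                     28
The sum of column 'ship_days_times_price' is 70.

70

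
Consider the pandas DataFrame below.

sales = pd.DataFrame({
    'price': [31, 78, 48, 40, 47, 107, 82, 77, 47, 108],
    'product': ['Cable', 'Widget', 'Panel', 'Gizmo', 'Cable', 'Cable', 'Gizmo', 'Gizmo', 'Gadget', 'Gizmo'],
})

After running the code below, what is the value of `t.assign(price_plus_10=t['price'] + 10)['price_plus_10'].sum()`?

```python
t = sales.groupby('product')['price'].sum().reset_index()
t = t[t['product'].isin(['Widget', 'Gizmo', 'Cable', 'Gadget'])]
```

group by product, sum of price:
product
Cable     185
Gadget     47
Gizmo     307
Panel      48
Widget     78
Name: price, dtype: int64
reset_index():
  product  price
0   Cable    185
1  Gadget     47
2   Gizmo    307
3   Panel     48
4  Widget     78
filter rows where product in ['Widget', 'Gizmo', 'Cable', 'Gadget']:
  product  price
0   Cable    185
1  Gadget     47
2   Gizmo    307
4  Widget     78
add column price_plus_10 = t['price'] + 10:
  product  price  price_plus_10
0   Cable    185            195
1  Gadget     47             57
2   Gizmo    307            317
4  Widget     78             88
sum of column 'price_plus_10' → 657

657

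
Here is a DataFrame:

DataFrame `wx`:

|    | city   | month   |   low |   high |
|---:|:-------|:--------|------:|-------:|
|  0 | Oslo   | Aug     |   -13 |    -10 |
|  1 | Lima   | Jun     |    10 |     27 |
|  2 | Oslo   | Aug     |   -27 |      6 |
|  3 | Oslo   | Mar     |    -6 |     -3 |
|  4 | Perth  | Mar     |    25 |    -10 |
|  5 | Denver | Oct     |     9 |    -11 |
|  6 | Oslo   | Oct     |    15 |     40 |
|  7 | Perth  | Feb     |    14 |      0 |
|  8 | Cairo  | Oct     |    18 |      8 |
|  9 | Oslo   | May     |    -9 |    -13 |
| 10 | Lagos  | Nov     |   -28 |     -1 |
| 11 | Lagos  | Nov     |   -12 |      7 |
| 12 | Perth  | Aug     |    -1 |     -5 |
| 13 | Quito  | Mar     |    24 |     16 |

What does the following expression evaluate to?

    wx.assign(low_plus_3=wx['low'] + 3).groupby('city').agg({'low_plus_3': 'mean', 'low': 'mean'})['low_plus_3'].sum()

66.6666666667

add column low_plus_3 = wx['low'] + 3:
      city month  low  high  low_plus_3
0     Oslo   Aug  -13   -10         -10
1     Lima   Jun   10    27          13
2     Oslo   Aug  -27     6         -24
3     Oslo   Mar   -6    -3          -3
4    Perth   Mar   25   -10          28
5   Denver   Oct    9   -11          12
6     Oslo   Oct   15    40          18
7    Perth   Feb   14     0          17
8    Cairo   Oct   18     8          21
9     Oslo   May   -9   -13          -6
10   Lagos   Nov  -28    -1         -25
11   Lagos   Nov  -12     7          -9
12   Perth   Aug   -1    -5           2
13   Quito   Mar   24    16          27
group by city: mean(low_plus_3), mean(low):
        low_plus_3        low
city                         
Cairo    21.000000  18.000000
Denver   12.000000   9.000000
Lagos   -17.000000 -20.000000
Lima     13.000000  10.000000
Oslo     -5.000000  -8.000000
Perth    15.666667  12.666667
Quito    27.000000  24.000000
sum of column 'low_plus_3' → 66.6666666667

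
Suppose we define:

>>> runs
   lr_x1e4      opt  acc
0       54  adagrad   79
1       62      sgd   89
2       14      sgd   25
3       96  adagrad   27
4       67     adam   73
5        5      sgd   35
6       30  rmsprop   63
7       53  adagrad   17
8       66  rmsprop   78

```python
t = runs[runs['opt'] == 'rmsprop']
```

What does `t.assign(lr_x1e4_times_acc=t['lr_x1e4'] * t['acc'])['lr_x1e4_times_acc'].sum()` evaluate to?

7038

filter rows where opt == 'rmsprop':
   lr_x1e4      opt  acc
6       30  rmsprop   63
8       66  rmsprop   78
add column lr_x1e4_times_acc = t['lr_x1e4'] * t['acc']:
   lr_x1e4      opt  acc  lr_x1e4_times_acc
6       30  rmsprop   63               1890
8       66  rmsprop   78               5148
The sum of column 'lr_x1e4_times_acc' is 7038.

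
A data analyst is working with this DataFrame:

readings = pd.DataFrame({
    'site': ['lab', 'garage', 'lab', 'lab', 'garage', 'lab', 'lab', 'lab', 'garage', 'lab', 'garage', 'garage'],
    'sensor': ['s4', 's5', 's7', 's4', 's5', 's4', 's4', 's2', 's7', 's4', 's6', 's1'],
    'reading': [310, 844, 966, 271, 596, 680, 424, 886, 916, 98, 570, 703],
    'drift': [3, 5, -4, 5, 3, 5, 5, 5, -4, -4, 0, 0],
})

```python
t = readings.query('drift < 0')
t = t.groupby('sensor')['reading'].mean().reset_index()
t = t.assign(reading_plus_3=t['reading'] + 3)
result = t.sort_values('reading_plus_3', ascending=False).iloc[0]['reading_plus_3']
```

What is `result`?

944.0

filter rows where drift < 0:
     site sensor  reading  drift
2     lab     s7      966     -4
8  garage     s7      916     -4
9     lab     s4       98     -4
group by sensor, mean of reading:
sensor
s4     98.0
s7    941.0
Name: reading, dtype: float64
reset_index():
  sensor  reading
0     s4     98.0
1     s7    941.0
add column reading_plus_3 = t['reading'] + 3:
  sensor  reading  reading_plus_3
0     s4     98.0           101.0
1     s7    941.0           944.0
sort by reading_plus_3 descending:
  sensor  reading  reading_plus_3
1     s7    941.0           944.0
0     s4     98.0           101.0
Then the value at position 0, column 'reading_plus_3': 944.0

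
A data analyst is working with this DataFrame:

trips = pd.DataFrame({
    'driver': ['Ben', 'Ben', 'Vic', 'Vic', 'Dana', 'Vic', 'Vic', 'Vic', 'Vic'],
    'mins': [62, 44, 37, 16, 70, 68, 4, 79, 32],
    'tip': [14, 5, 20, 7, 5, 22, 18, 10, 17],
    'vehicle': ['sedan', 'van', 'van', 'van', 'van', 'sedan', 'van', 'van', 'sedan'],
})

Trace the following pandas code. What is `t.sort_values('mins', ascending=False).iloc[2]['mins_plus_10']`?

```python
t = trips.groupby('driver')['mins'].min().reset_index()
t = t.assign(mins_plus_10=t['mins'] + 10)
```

group by driver, min of mins:
driver
Ben     44
Dana    70
Vic      4
Name: mins, dtype: int64
reset_index():
  driver  mins
0    Ben    44
1   Dana    70
2    Vic     4
add column mins_plus_10 = t['mins'] + 10:
  driver  mins  mins_plus_10
0    Ben    44            54
1   Dana    70            80
2    Vic     4            14
sort by mins descending:
  driver  mins  mins_plus_10
1   Dana    70            80
0    Ben    44            54
2    Vic     4            14

14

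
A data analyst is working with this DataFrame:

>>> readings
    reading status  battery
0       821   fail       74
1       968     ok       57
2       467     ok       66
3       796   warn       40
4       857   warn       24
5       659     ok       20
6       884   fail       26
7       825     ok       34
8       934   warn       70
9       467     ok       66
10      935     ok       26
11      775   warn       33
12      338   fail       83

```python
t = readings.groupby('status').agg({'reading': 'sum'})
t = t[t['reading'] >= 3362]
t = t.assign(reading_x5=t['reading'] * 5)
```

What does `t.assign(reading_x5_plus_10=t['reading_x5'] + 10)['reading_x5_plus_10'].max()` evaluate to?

group by status, sum of reading:
        reading
status         
fail       2043
ok         4321
warn       3362
filter rows where reading >= 3362:
        reading
status         
ok         4321
warn       3362
add column reading_x5 = t['reading'] * 5:
        reading  reading_x5
status                     
ok         4321       21605
warn       3362       16810
add column reading_x5_plus_10 = t['reading_x5'] + 10:
        reading  reading_x5  reading_x5_plus_10
status                                         
ok         4321       21605               21615
warn       3362       16810               16820
Reading off the max of column 'reading_x5_plus_10', we get 21615.

21615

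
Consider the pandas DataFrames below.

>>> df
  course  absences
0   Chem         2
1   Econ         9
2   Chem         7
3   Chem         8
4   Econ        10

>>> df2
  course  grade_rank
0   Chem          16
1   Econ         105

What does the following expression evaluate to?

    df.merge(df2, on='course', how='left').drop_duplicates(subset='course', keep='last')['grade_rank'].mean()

merge on 'course' (how='left') → 5 rows:
  course  absences  grade_rank
0   Chem         2          16
1   Econ         9         105
2   Chem         7          16
3   Chem         8          16
4   Econ        10         105
drop duplicate course (keep=last):
  course  absences  grade_rank
3   Chem         8          16
4   Econ        10         105
The mean of column 'grade_rank' is 60.5.

60.5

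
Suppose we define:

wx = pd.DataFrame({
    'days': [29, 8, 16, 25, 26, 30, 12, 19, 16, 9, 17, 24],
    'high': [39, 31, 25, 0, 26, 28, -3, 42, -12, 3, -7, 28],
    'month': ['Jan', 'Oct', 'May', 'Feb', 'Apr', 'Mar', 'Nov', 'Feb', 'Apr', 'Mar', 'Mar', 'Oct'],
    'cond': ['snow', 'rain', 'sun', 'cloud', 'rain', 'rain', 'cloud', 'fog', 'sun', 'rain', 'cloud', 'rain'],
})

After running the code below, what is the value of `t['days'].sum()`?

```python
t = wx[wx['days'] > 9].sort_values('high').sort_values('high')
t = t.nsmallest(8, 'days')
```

filter rows where days > 9:
    days  high month   cond
0     29    39   Jan   snow
2     16    25   May    sun
3     25     0   Feb  cloud
4     26    26   Apr   rain
5     30    28   Mar   rain
6     12    -3   Nov  cloud
7     19    42   Feb    fog
8     16   -12   Apr    sun
10    17    -7   Mar  cloud
11    24    28   Oct   rain
sort by high:
    days  high month   cond
8     16   -12   Apr    sun
10    17    -7   Mar  cloud
6     12    -3   Nov  cloud
3     25     0   Feb  cloud
2     16    25   May    sun
4     26    26   Apr   rain
5     30    28   Mar   rain
11    24    28   Oct   rain
0     29    39   Jan   snow
7     19    42   Feb    fog
sort by high:
    days  high month   cond
8     16   -12   Apr    sun
10    17    -7   Mar  cloud
6     12    -3   Nov  cloud
3     25     0   Feb  cloud
2     16    25   May    sun
4     26    26   Apr   rain
5     30    28   Mar   rain
11    24    28   Oct   rain
0     29    39   Jan   snow
7     19    42   Feb    fog
take 8 rows with smallest days:
    days  high month   cond
6     12    -3   Nov  cloud
8     16   -12   Apr    sun
2     16    25   May    sun
10    17    -7   Mar  cloud
7     19    42   Feb    fog
11    24    28   Oct   rain
3     25     0   Feb  cloud
4     26    26   Apr   rain
So sum() = 155.

155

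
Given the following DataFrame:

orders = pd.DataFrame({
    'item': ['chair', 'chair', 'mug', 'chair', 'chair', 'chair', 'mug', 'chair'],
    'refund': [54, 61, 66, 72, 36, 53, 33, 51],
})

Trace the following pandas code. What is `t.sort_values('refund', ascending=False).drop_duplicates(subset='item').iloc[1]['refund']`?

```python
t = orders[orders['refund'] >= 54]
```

filter rows where refund >= 54:
    item  refund
0  chair      54
1  chair      61
2    mug      66
3  chair      72
sort by refund descending:
    item  refund
3  chair      72
2    mug      66
1  chair      61
0  chair      54
drop duplicate item (keep=first):
    item  refund
3  chair      72
2    mug      66

66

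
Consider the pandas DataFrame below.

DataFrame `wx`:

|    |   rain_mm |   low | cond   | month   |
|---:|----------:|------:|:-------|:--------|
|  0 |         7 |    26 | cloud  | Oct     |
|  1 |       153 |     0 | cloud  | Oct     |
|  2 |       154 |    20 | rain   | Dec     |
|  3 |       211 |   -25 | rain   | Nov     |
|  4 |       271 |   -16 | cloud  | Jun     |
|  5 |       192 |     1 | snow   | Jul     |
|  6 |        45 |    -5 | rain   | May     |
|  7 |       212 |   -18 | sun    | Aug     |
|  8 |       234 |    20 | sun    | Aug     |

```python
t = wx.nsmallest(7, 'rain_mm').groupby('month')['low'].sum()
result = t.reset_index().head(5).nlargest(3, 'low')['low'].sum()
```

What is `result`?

take 7 rows with smallest rain_mm:
   rain_mm  low   cond month
0        7   26  cloud   Oct
6       45   -5   rain   May
1      153    0  cloud   Oct
2      154   20   rain   Dec
5      192    1   snow   Jul
3      211  -25   rain   Nov
7      212  -18    sun   Aug
group by month, sum of low:
month
Aug   -18
Dec    20
Jul     1
May    -5
Nov   -25
Oct    26
Name: low, dtype: int64
reset_index():
  month  low
0   Aug  -18
1   Dec   20
2   Jul    1
3   May   -5
4   Nov  -25
5   Oct   26
take first 5 rows:
  month  low
0   Aug  -18
1   Dec   20
2   Jul    1
3   May   -5
4   Nov  -25
take 3 rows with largest low:
  month  low
1   Dec   20
2   Jul    1
3   May   -5
Hence 16.

16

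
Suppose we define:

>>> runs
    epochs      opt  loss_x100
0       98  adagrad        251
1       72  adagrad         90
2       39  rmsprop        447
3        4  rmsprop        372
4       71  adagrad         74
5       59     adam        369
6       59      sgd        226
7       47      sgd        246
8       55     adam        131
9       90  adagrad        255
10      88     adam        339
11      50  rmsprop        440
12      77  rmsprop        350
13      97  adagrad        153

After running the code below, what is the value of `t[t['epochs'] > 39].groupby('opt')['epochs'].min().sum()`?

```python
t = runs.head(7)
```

189

take first 7 rows:
   epochs      opt  loss_x100
0      98  adagrad        251
1      72  adagrad         90
2      39  rmsprop        447
3       4  rmsprop        372
4      71  adagrad         74
5      59     adam        369
6      59      sgd        226
filter rows where epochs > 39:
   epochs      opt  loss_x100
0      98  adagrad        251
1      72  adagrad         90
4      71  adagrad         74
5      59     adam        369
6      59      sgd        226
group by opt, min of epochs:
opt
adagrad    71
adam       59
sgd        59
Name: epochs, dtype: int64
The sum of the resulting series is 189.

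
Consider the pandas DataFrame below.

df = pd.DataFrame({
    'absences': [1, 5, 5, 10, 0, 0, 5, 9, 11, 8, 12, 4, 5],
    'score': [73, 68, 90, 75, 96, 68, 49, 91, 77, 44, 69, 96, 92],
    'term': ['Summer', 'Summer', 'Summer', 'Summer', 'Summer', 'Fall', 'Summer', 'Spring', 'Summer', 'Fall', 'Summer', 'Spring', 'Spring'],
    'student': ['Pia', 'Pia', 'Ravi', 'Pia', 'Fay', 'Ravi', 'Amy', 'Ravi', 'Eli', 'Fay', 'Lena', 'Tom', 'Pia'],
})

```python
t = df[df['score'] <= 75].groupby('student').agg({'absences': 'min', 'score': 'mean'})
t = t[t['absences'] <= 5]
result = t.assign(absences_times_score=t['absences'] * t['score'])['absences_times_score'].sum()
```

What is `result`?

filter rows where score <= 75:
    absences  score    term student
0          1     73  Summer     Pia
1          5     68  Summer     Pia
3         10     75  Summer     Pia
5          0     68    Fall    Ravi
6          5     49  Summer     Amy
9          8     44    Fall     Fay
10        12     69  Summer    Lena
group by student: min(absences), mean(score):
         absences  score
student                 
Amy             5   49.0
Fay             8   44.0
Lena           12   69.0
Pia             1   72.0
Ravi            0   68.0
filter rows where absences <= 5:
         absences  score
student                 
Amy             5   49.0
Pia             1   72.0
Ravi            0   68.0
add column absences_times_score = t['absences'] * t['score']:
         absences  score  absences_times_score
student                                       
Amy             5   49.0                 245.0
Pia             1   72.0                  72.0
Ravi            0   68.0                   0.0
Taking the sum of column 'absences_times_score' gives 317.0.

317.0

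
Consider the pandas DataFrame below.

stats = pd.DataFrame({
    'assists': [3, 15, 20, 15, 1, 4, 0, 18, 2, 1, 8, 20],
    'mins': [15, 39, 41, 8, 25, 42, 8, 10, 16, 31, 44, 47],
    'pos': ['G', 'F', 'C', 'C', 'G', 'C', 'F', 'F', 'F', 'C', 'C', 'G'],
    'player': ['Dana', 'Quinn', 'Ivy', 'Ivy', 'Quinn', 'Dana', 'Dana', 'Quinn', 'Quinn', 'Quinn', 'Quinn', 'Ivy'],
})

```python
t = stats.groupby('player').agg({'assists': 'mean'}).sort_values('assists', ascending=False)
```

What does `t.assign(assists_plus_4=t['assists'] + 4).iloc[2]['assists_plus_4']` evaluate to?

6.33333333333

group by player, mean of assists:
          assists
player           
Dana     2.333333
Ivy     18.333333
Quinn    7.500000
sort by assists descending:
          assists
player           
Ivy     18.333333
Quinn    7.500000
Dana     2.333333
add column assists_plus_4 = t['assists'] + 4:
          assists  assists_plus_4
player                           
Ivy     18.333333       22.333333
Quinn    7.500000       11.500000
Dana     2.333333        6.333333
Reading off the value at position 2, column 'assists_plus_4', we get 6.33333333333.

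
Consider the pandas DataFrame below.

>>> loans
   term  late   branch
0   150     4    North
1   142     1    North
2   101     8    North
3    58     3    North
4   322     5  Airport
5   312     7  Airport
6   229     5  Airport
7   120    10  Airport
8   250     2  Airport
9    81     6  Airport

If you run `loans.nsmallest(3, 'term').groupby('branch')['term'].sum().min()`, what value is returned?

81

take 3 rows with smallest term:
   term  late   branch
3    58     3    North
9    81     6  Airport
2   101     8    North
group by branch, sum of term:
branch
Airport     81
North      159
Name: term, dtype: int64
So min() = 81.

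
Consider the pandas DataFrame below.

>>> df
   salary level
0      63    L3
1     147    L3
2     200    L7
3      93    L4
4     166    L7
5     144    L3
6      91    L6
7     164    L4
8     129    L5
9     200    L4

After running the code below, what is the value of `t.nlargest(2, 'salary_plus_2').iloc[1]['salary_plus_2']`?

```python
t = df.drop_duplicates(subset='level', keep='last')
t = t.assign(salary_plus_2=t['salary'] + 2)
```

drop duplicate level (keep=last):
   salary level
4     166    L7
5     144    L3
6      91    L6
8     129    L5
9     200    L4
add column salary_plus_2 = t['salary'] + 2:
   salary level  salary_plus_2
4     166    L7            168
5     144    L3            146
6      91    L6             93
8     129    L5            131
9     200    L4            202
take 2 rows with largest salary_plus_2:
   salary level  salary_plus_2
9     200    L4            202
4     166    L7            168

168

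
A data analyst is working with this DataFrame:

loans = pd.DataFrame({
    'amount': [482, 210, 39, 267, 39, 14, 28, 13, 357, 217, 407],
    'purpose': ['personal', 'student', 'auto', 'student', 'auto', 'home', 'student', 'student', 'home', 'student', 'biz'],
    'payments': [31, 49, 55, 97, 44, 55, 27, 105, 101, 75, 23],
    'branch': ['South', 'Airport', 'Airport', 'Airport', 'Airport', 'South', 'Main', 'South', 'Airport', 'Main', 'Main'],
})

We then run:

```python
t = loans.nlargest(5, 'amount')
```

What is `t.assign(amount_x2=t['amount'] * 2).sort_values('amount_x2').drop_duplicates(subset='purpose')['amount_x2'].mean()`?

731.5

take 5 rows with largest amount:
    amount   purpose  payments   branch
0      482  personal        31    South
10     407       biz        23     Main
8      357      home       101  Airport
3      267   student        97  Airport
9      217   student        75     Main
add column amount_x2 = t['amount'] * 2:
    amount   purpose  payments   branch  amount_x2
0      482  personal        31    South        964
10     407       biz        23     Main        814
8      357      home       101  Airport        714
3      267   student        97  Airport        534
9      217   student        75     Main        434
sort by amount_x2:
    amount   purpose  payments   branch  amount_x2
9      217   student        75     Main        434
3      267   student        97  Airport        534
8      357      home       101  Airport        714
10     407       biz        23     Main        814
0      482  personal        31    South        964
drop duplicate purpose (keep=first):
    amount   purpose  payments   branch  amount_x2
9      217   student        75     Main        434
8      357      home       101  Airport        714
10     407       biz        23     Main        814
0      482  personal        31    South        964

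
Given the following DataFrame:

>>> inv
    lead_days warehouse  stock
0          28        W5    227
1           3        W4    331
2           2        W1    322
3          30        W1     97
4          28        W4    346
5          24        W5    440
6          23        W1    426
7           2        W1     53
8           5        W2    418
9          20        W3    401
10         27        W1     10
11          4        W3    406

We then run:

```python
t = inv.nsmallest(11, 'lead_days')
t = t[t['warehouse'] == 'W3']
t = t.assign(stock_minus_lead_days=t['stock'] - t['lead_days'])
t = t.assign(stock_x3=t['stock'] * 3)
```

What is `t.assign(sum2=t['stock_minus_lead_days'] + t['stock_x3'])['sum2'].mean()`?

1602.0

take 11 rows with smallest lead_days:
    lead_days warehouse  stock
2           2        W1    322
7           2        W1     53
1           3        W4    331
11          4        W3    406
8           5        W2    418
9          20        W3    401
6          23        W1    426
5          24        W5    440
10         27        W1     10
0          28        W5    227
4          28        W4    346
filter rows where warehouse == 'W3':
    lead_days warehouse  stock
11          4        W3    406
9          20        W3    401
add column stock_minus_lead_days = t['stock'] - t['lead_days']:
    lead_days warehouse  stock  stock_minus_lead_days
11          4        W3    406                    402
9          20        W3    401                    381
add column stock_x3 = t['stock'] * 3:
    lead_days warehouse  stock  stock_minus_lead_days  stock_x3
11          4        W3    406                    402      1218
9          20        W3    401                    381      1203
add column sum2 = t['stock_minus_lead_days'] + t['stock_x3']:
    lead_days warehouse  stock  stock_minus_lead_days  stock_x3  sum2
11          4        W3    406                    402      1218  1620
9          20        W3    401                    381      1203  1584
Finally, mean of column 'sum2' = 1602.0.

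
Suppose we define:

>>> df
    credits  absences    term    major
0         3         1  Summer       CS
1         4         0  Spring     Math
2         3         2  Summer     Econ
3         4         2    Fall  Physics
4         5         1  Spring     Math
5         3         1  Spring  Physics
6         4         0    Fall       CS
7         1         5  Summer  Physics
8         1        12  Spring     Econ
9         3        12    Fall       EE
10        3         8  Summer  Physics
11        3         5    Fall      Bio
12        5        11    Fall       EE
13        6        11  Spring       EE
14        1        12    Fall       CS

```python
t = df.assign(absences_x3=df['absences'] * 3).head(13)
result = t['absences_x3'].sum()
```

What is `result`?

add column absences_x3 = df['absences'] * 3:
    credits  absences    term    major  absences_x3
0         3         1  Summer       CS            3
1         4         0  Spring     Math            0
2         3         2  Summer     Econ            6
3         4         2    Fall  Physics            6
4         5         1  Spring     Math            3
5         3         1  Spring  Physics            3
6         4         0    Fall       CS            0
7         1         5  Summer  Physics           15
8         1        12  Spring     Econ           36
9         3        12    Fall       EE           36
10        3         8  Summer  Physics           24
11        3         5    Fall      Bio           15
12        5        11    Fall       EE           33
13        6        11  Spring       EE           33
14        1        12    Fall       CS           36
take first 13 rows:
    credits  absences    term    major  absences_x3
0         3         1  Summer       CS            3
1         4         0  Spring     Math            0
2         3         2  Summer     Econ            6
3         4         2    Fall  Physics            6
4         5         1  Spring     Math            3
5         3         1  Spring  Physics            3
6         4         0    Fall       CS            0
7         1         5  Summer  Physics           15
8         1        12  Spring     Econ           36
9         3        12    Fall       EE           36
10        3         8  Summer  Physics           24
11        3         5    Fall      Bio           15
12        5        11    Fall       EE           33
Hence 180.

180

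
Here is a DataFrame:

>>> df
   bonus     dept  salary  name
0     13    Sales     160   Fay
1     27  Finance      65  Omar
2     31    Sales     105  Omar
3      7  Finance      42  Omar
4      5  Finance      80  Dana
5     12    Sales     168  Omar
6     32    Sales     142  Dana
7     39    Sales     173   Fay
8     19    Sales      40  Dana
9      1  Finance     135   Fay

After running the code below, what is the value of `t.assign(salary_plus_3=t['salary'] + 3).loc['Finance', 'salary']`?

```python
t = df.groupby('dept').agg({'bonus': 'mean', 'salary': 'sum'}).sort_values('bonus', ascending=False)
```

group by dept: mean(bonus), sum(salary):
             bonus  salary
dept                      
Finance  10.000000     322
Sales    24.333333     788
sort by bonus descending:
             bonus  salary
dept                      
Sales    24.333333     788
Finance  10.000000     322
add column salary_plus_3 = t['salary'] + 3:
             bonus  salary  salary_plus_3
dept                                     
Sales    24.333333     788            791
Finance  10.000000     322            325
value at row 'Finance', column 'salary' → 322

322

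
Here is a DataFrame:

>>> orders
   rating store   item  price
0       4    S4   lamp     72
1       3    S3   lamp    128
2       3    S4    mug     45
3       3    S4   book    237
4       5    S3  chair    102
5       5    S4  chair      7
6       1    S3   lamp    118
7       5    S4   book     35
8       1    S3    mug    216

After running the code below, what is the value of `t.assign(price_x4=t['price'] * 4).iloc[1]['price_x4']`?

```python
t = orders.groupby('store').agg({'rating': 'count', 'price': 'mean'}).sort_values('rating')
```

group by store: count(rating), mean(price):
       rating  price
store               
S3          4  141.0
S4          5   79.2
sort by rating:
       rating  price
store               
S3          4  141.0
S4          5   79.2
add column price_x4 = t['price'] * 4:
       rating  price  price_x4
store                         
S3          4  141.0     564.0
S4          5   79.2     316.8

316.8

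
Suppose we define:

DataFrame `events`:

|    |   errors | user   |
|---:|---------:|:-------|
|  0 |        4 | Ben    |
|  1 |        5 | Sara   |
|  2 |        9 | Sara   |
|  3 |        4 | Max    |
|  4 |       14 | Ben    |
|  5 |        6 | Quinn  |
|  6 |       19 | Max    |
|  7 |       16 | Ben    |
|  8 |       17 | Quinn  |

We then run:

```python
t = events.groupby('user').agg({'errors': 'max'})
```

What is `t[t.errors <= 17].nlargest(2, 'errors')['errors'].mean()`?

16.5

group by user, max of errors:
       errors
user         
Ben        16
Max        19
Quinn      17
Sara        9
filter rows where errors <= 17:
       errors
user         
Ben        16
Quinn      17
Sara        9
take 2 rows with largest errors:
       errors
user         
Quinn      17
Ben        16
The mean of column 'errors' is 16.5.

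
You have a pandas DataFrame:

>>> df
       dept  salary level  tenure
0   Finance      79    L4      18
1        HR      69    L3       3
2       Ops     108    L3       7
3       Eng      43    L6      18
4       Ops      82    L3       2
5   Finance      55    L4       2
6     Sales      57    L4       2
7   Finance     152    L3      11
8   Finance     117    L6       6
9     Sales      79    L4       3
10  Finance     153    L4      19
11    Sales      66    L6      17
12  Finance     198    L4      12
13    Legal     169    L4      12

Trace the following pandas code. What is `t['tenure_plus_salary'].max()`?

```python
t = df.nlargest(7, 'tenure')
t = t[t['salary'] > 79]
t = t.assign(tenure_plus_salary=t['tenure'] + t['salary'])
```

210

take 7 rows with largest tenure:
       dept  salary level  tenure
10  Finance     153    L4      19
0   Finance      79    L4      18
3       Eng      43    L6      18
11    Sales      66    L6      17
12  Finance     198    L4      12
13    Legal     169    L4      12
7   Finance     152    L3      11
filter rows where salary > 79:
       dept  salary level  tenure
10  Finance     153    L4      19
12  Finance     198    L4      12
13    Legal     169    L4      12
7   Finance     152    L3      11
add column tenure_plus_salary = t['tenure'] + t['salary']:
       dept  salary level  tenure  tenure_plus_salary
10  Finance     153    L4      19                 172
12  Finance     198    L4      12                 210
13    Legal     169    L4      12                 181
7   Finance     152    L3      11                 163
Reading off the max of column 'tenure_plus_salary', we get 210.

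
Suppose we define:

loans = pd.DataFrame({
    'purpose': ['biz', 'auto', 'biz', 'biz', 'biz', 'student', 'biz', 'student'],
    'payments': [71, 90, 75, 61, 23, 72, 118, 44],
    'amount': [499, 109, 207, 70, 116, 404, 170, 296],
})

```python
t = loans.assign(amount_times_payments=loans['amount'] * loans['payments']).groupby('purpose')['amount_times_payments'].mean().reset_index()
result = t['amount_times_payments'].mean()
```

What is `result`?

add column amount_times_payments = loans['amount'] * loans['payments']:
   purpose  payments  amount  amount_times_payments
0      biz        71     499                  35429
1     auto        90     109                   9810
2      biz        75     207                  15525
3      biz        61      70                   4270
4      biz        23     116                   2668
5  student        72     404                  29088
6      biz       118     170                  20060
7  student        44     296                  13024
group by purpose, mean of amount_times_payments:
purpose
auto        9810.0
biz        15590.4
student    21056.0
Name: amount_times_payments, dtype: float64
reset_index():
   purpose  amount_times_payments
0     auto                 9810.0
1      biz                15590.4
2  student                21056.0
Reading off the mean of column 'amount_times_payments', we get 15485.4666667.

15485.4666667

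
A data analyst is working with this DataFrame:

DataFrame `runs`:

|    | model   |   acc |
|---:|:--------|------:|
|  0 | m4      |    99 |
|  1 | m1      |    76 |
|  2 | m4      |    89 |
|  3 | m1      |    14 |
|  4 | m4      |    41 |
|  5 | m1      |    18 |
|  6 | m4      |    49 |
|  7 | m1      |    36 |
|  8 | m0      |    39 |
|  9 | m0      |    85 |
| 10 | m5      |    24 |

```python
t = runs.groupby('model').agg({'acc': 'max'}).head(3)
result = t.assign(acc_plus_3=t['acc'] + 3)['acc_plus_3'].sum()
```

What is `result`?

269

group by model, max of acc:
       acc
model     
m0      85
m1      76
m4      99
m5      24
take first 3 rows:
       acc
model     
m0      85
m1      76
m4      99
add column acc_plus_3 = t['acc'] + 3:
       acc  acc_plus_3
model                 
m0      85          88
m1      76          79
m4      99         102
Finally, sum of column 'acc_plus_3' = 269.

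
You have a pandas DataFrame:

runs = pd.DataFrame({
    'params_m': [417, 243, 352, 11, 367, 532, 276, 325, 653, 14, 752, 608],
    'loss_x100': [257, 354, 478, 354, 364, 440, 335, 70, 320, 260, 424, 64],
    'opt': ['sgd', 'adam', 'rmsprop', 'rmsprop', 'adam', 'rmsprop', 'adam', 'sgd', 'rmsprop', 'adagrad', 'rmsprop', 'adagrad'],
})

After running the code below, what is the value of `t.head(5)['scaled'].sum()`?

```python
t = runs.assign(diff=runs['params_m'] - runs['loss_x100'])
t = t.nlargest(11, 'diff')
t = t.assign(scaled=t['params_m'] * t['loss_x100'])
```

add column diff = runs['params_m'] - runs['loss_x100']:
    params_m  loss_x100      opt  diff
0        417        257      sgd   160
1        243        354     adam  -111
2        352        478  rmsprop  -126
3         11        354  rmsprop  -343
4        367        364     adam     3
5        532        440  rmsprop    92
6        276        335     adam   -59
7        325         70      sgd   255
8        653        320  rmsprop   333
9         14        260  adagrad  -246
10       752        424  rmsprop   328
11       608         64  adagrad   544
take 11 rows with largest diff:
    params_m  loss_x100      opt  diff
11       608         64  adagrad   544
8        653        320  rmsprop   333
10       752        424  rmsprop   328
7        325         70      sgd   255
0        417        257      sgd   160
5        532        440  rmsprop    92
4        367        364     adam     3
6        276        335     adam   -59
1        243        354     adam  -111
2        352        478  rmsprop  -126
9         14        260  adagrad  -246
add column scaled = t['params_m'] * t['loss_x100']:
    params_m  loss_x100      opt  diff  scaled
11       608         64  adagrad   544   38912
8        653        320  rmsprop   333  208960
10       752        424  rmsprop   328  318848
7        325         70      sgd   255   22750
0        417        257      sgd   160  107169
5        532        440  rmsprop    92  234080
4        367        364     adam     3  133588
6        276        335     adam   -59   92460
1        243        354     adam  -111   86022
2        352        478  rmsprop  -126  168256
9         14        260  adagrad  -246    3640
take first 5 rows:
    params_m  loss_x100      opt  diff  scaled
11       608         64  adagrad   544   38912
8        653        320  rmsprop   333  208960
10       752        424  rmsprop   328  318848
7        325         70      sgd   255   22750
0        417        257      sgd   160  107169
Hence 696639.

696639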